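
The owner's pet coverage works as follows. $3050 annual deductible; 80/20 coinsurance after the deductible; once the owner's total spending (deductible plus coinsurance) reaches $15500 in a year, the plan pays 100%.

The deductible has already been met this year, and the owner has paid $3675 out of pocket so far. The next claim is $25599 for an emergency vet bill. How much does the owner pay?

With the deductible met, the entire $25599 is subject to coinsurance.
Coinsurance: $25599 × 20% = $5119.80.
Year-to-date out-of-pocket becomes $3675 + $5119.80 = $8794.80, still under the $15500 maximum, so no cap applies.

$5119.80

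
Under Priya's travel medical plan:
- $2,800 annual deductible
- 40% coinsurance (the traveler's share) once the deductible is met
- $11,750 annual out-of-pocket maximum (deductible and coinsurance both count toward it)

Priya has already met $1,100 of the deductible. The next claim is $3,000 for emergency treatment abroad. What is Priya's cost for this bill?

Deductible still to meet: $2,800 − $1,100 = $1,700.
The remaining $1,300 (= $3,000 − $1,700) moves to coinsurance.
Traveler's 40% share of $1,300 is $520.
That puts the traveler's cost at $1,700 + $520 = $2,220 before any cap.
Total out-of-pocket so far would be $1,100 + $2,220 = $3,320, below the $11,750 cap — no reduction.

$2,220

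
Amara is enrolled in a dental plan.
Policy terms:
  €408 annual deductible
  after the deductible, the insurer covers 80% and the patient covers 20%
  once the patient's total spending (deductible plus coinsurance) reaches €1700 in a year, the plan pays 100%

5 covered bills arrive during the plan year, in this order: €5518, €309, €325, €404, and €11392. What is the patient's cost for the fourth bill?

€80.80

#1 (€5518): €408 finishes the deductible; €5110 goes to coinsurance; coinsurance €5110 × 20% = €1022. Cost to patient: €1430. OOP to date €1430.
#2 (€309): deductible already satisfied, so patient's share is 20% × €309 = €61.80. Cost to patient: €61.80. OOP to date €1491.80.
#3 (€325): deductible already satisfied, so patient's share is 20% × €325 = €65. Cost to patient: €65. OOP to date €1556.80.
#4 (€404): deductible met; 20% of €404 = €80.80. Cost to patient: €80.80. OOP to date €1637.60.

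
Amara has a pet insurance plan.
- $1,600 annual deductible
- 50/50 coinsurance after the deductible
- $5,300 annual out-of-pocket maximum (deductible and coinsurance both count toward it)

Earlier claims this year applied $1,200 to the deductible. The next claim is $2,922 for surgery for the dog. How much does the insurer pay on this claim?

Deductible still to meet: $1,600 − $1,200 = $400.
The remaining $2,522 (= $2,922 − $400) moves to coinsurance.
Coinsurance: $2,522 × 50% = $1,261.
That puts the owner's cost at $400 + $1,261 = $1,661 before any cap.
Year-to-date out-of-pocket becomes $1,200 + $1,661 = $2,861, still under the $5,300 maximum, so no cap applies.
Insurer pays the balance: $2,922 − $1,661 = $1,261.

$1,261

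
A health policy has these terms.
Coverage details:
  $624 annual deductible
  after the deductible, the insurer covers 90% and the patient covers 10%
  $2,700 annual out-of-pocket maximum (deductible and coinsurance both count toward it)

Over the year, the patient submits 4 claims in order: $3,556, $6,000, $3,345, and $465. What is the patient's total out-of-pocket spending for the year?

$1,898.20

Claim 1 — $3,556: deductible takes $624, $2,932 remains; 10% of $2,932 = $293.20. Patient owes $917.20 (running OOP $917.20).
Claim 2 — $6,000: deductible already satisfied, so patient's share is 10% × $6,000 = $600. Cost to patient: $600. OOP to date $1,517.20.
Claim 3 — $3,345: 10% coinsurance on $3,345 = $334.50. Patient pays $334.50; OOP now $1,851.70.
Claim 4 — $465: 10% coinsurance on $465 = $46.50. Cost to patient: $46.50. OOP to date $1,898.20.
Total paid by the patient: $917.20 + $600 + $334.50 + $46.50 = $1,898.20.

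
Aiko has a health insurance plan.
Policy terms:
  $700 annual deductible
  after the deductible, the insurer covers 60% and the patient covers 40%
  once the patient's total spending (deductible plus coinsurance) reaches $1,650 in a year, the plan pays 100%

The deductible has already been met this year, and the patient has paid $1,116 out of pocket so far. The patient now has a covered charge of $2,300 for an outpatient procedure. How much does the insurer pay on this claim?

$1,766

With the deductible met, the entire $2,300 is subject to coinsurance.
Coinsurance: $2,300 × 40% = $920.
Adding $920 to the $1,116 already spent would give $2,036, which exceeds the $1,650 cap; the patient pays just $1,650 − $1,116 = $534.
Insurer pays the balance: $2,300 − $534 = $1,766.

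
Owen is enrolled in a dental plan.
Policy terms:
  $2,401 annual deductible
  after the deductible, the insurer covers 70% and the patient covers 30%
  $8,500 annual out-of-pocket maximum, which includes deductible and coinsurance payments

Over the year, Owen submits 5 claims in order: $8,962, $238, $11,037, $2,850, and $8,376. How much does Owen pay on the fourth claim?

Claim 1 — $8,962: $2,401 to deductible, leaving $6,561; 30% of $6,561 = $1,968.30. Cost to patient: $4,369.30. OOP to date $4,369.30.
Claim 2 — $238: deductible already satisfied, so patient's share is 30% × $238 = $71.40. Patient pays $71.40; OOP now $4,440.70.
Claim 3 — $11,037: deductible already satisfied, so patient's share is 30% × $11,037 = $3,311.10. Patient pays $3,311.10; OOP now $7,751.80.
Claim 4 — $2,850: 30% coinsurance on $2,850 = $855. That would push OOP to $8,606.80, over the $8,500 cap, so patient pays $8,500 − $7,751.80 = $748.20.

$748.20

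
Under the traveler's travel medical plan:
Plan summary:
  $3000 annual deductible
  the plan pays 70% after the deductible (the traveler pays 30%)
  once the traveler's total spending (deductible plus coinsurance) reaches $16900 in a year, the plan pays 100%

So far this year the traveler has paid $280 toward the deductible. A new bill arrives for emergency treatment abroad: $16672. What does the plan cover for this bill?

Remaining deductible: $3000 − $280 = $2720.
After the $2720 deductible portion, $16672 − $2720 = $13952 is subject to coinsurance.
Coinsurance: $13952 × 30% = $4185.60.
That puts the traveler's cost at $2720 + $4185.60 = $6905.60 before any cap.
Year-to-date out-of-pocket becomes $280 + $6905.60 = $7185.60, still under the $16900 maximum, so no cap applies.
Insurer pays the balance: $16672 − $6905.60 = $9766.40.

$9766.40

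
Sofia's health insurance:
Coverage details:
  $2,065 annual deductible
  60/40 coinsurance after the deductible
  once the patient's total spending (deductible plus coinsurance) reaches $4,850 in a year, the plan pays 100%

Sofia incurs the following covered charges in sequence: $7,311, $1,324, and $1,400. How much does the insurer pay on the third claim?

$1,243

#1 ($7,311): deductible takes $2,065, $5,246 remains; patient's 40% is $2,098.40. Cost to patient: $4,163.40. OOP to date $4,163.40. Plan pays $7,311 − $4,163.40 = $3,147.60.
#2 ($1,324): 40% coinsurance on $1,324 = $529.60. Cost to patient: $529.60. OOP to date $4,693. Insurer: $1,324 − $529.60 = $794.40.
#3 ($1,400): 40% coinsurance on $1,400 = $560. That would push OOP to $5,253, over the $4,850 cap, so patient pays $4,850 − $4,693 = $157. Insurer: $1,400 − $157 = $1,243.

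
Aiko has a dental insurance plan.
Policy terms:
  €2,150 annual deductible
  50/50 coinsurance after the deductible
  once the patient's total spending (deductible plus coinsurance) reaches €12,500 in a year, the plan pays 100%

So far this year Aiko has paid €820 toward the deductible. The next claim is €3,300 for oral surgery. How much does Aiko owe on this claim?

€2,315

Deductible still to meet: €2,150 − €820 = €1,330.
After the €1,330 deductible portion, €3,300 − €1,330 = €1,970 is subject to coinsurance.
Coinsurance: €1,970 × 50% = €985.
Patient responsibility before any cap: €1,330 + €985 = €2,315.
Year-to-date out-of-pocket becomes €820 + €2,315 = €3,135, still under the €12,500 maximum, so no cap applies.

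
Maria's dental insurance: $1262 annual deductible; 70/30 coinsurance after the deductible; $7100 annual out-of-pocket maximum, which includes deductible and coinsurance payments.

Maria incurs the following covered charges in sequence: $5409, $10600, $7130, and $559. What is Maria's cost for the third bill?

$1413.90

Claim 1 ($5409): deductible takes $1262, $4147 remains; coinsurance $4147 × 30% = $1244.10. Cost to patient: $2506.10. OOP to date $2506.10.
Claim 2 ($10600): deductible already satisfied, so patient's share is 30% × $10600 = $3180. Cost to patient: $3180. OOP to date $5686.10.
Claim 3 ($7130): deductible met; 30% of $7130 = $2139. OOP would hit $7825.10 > $7100, so the cap limits the patient to $7100 − $5686.10 = $1413.90.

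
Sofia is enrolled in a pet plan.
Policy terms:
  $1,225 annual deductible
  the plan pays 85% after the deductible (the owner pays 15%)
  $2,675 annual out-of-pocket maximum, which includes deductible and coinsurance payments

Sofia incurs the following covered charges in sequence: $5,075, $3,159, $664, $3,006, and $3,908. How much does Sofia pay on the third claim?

$99.60

#1 ($5,075): $1,225 to deductible, leaving $3,850; 15% of $3,850 = $577.50. Cost to owner: $1,802.50. OOP to date $1,802.50.
#2 ($3,159): 15% coinsurance on $3,159 = $473.85. Owner owes $473.85 (running OOP $2,276.35).
#3 ($664): 15% coinsurance on $664 = $99.60. Cost to owner: $99.60. OOP to date $2,375.95.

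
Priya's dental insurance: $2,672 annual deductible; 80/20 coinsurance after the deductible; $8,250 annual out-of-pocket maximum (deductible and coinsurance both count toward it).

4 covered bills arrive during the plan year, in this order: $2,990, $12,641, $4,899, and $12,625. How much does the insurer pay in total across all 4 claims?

$24,905

Claim 1 — $2,990: $2,672 finishes the deductible; $318 goes to coinsurance; coinsurance $318 × 20% = $63.60. Patient owes $2,735.60 (running OOP $2,735.60). Insurer: $2,990 − $2,735.60 = $254.40.
Claim 2 — $12,641: 20% coinsurance on $12,641 = $2,528.20. Patient owes $2,528.20 (running OOP $5,263.80). Plan pays $12,641 − $2,528.20 = $10,112.80.
Claim 3 — $4,899: deductible met; 20% of $4,899 = $979.80. Cost to patient: $979.80. OOP to date $6,243.60. Plan pays $4,899 − $979.80 = $3,919.20.
Claim 4 — $12,625: deductible met; 20% of $12,625 = $2,525. That would push OOP to $8,768.60, over the $8,250 cap, so patient pays $8,250 − $6,243.60 = $2,006.40. Insurer: $12,625 − $2,006.40 = $10,618.60.
Insurer total = bills − patient's total = $33,155 − $8,250 = $24,905.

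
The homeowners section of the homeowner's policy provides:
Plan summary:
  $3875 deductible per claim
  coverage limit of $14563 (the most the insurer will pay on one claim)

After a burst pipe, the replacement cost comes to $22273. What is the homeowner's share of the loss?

Less the $3875 deductible: $22273 − $3875 = $18398.
Since $18398 > $14563, the payout is capped at $14563.
The homeowner bears the rest of the original loss: $22273 − $14563 = $7710.

$7710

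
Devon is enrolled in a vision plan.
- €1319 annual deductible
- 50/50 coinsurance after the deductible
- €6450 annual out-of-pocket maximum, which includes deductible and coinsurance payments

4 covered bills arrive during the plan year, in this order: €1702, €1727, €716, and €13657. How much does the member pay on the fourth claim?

€3718

#1 (€1702): deductible takes €1319, €383 remains; 50% of €383 = €191.50. Member pays €1510.50; OOP now €1510.50.
#2 (€1727): deductible met; 50% of €1727 = €863.50. Cost to member: €863.50. OOP to date €2374.
#3 (€716): 50% coinsurance on €716 = €358. Member pays €358; OOP now €2732.
#4 (€13657): deductible met; 50% of €13657 = €6828.50. Adding that to €2732 gives €9560.50, past the €6450 cap; member pays only €6450 − €2732 = €3718.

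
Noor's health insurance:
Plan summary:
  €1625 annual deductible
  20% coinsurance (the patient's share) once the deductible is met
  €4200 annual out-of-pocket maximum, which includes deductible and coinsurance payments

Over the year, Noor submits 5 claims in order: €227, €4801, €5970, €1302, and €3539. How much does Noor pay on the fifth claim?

Bill 1, €227: entire amount goes to the deductible. Patient pays €227; OOP now €227.
Bill 2, €4801: €1398 finishes the deductible; €3403 goes to coinsurance; patient's 20% is €680.60. Patient owes €2078.60 (running OOP €2305.60).
Bill 3, €5970: 20% coinsurance on €5970 = €1194. Patient owes €1194 (running OOP €3499.60).
Bill 4, €1302: deductible met; 20% of €1302 = €260.40. Patient owes €260.40 (running OOP €3760).
Bill 5, €3539: 20% coinsurance on €3539 = €707.80. Adding that to €3760 gives €4467.80, past the €4200 cap; patient pays only €4200 − €3760 = €440.

€440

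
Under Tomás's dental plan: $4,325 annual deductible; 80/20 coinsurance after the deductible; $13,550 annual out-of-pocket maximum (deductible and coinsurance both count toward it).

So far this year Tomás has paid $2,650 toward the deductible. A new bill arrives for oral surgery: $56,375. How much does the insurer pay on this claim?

$45,475

Remaining deductible: $4,325 − $2,650 = $1,675.
After the $1,675 deductible portion, $56,375 − $1,675 = $54,700 is subject to coinsurance.
Patient's 20% share of $54,700 is $10,940.
That puts the patient's cost at $1,675 + $10,940 = $12,615 before any cap.
Year-to-date out-of-pocket would reach $2,650 + $12,615 = $15,265, above the $13,550 maximum, so the patient pays only $13,550 − $2,650 = $10,900.
Insurer pays the balance: $56,375 − $10,900 = $45,475.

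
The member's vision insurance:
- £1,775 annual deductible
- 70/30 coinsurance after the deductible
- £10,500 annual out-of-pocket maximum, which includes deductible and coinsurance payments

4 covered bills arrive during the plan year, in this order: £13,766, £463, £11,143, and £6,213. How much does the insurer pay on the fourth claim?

£4,567.10

#1 (£13,766): £1,775 to deductible, leaving £11,991; member's 30% is £3,597.30. Member owes £5,372.30 (running OOP £5,372.30). Insurer: £13,766 − £5,372.30 = £8,393.70.
#2 (£463): 30% coinsurance on £463 = £138.90. Cost to member: £138.90. OOP to date £5,511.20. Plan pays £463 − £138.90 = £324.10.
#3 (£11,143): deductible already satisfied, so member's share is 30% × £11,143 = £3,342.90. Cost to member: £3,342.90. OOP to date £8,854.10. Insurer: £11,143 − £3,342.90 = £7,800.10.
#4 (£6,213): deductible met; 30% of £6,213 = £1,863.90. That would push OOP to £10,718, over the £10,500 cap, so member pays £10,500 − £8,854.10 = £1,645.90. Insurer: £6,213 − £1,645.90 = £4,567.10.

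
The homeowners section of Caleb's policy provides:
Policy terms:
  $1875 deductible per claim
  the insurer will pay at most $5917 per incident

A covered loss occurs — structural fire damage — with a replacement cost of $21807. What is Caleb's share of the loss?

Subtract the deductible: $21807 − $1875 = $19932.
The $5917 per-incident cap binds; insurer pays $5917.
Out of pocket: $21807 − $5917 = $15890.

$15890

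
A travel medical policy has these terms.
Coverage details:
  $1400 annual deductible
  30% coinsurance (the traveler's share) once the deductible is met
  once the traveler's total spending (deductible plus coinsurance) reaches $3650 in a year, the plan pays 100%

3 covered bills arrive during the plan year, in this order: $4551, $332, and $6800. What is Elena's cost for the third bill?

#1 ($4551): $1400 to deductible, leaving $3151; traveler's 30% is $945.30. Cost to traveler: $2345.30. OOP to date $2345.30.
#2 ($332): deductible met; 30% of $332 = $99.60. Traveler owes $99.60 (running OOP $2444.90).
#3 ($6800): 30% coinsurance on $6800 = $2040. Adding that to $2444.90 gives $4484.90, past the $3650 cap; traveler pays only $3650 − $2444.90 = $1205.10.

$1205.10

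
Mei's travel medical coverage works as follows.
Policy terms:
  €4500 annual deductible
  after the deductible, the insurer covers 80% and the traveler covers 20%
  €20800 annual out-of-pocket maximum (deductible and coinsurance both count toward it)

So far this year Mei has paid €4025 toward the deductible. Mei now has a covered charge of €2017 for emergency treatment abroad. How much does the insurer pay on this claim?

Deductible still to meet: €4500 − €4025 = €475.
The remaining €1542 (= €2017 − €475) moves to coinsurance.
20% of €1542 = €308.40 falls to the traveler.
Traveler responsibility before any cap: €475 + €308.40 = €783.40.
Year-to-date out-of-pocket becomes €4025 + €783.40 = €4808.40, still under the €20800 maximum, so no cap applies.
The insurer covers the remainder: €2017 − €783.40 = €1233.60.

€1233.60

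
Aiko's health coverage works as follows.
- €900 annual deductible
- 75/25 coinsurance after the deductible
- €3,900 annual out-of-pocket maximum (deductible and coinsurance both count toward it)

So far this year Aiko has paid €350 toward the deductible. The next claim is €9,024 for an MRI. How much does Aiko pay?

€2,668.50

€350 of the €900 deductible is already met, leaving €550.
The remaining €8,474 (= €9,024 − €550) moves to coinsurance.
Coinsurance: €8,474 × 25% = €2,118.50.
Patient responsibility before any cap: €550 + €2,118.50 = €2,668.50.
Year-to-date out-of-pocket becomes €350 + €2,668.50 = €3,018.50, still under the €3,900 maximum, so no cap applies.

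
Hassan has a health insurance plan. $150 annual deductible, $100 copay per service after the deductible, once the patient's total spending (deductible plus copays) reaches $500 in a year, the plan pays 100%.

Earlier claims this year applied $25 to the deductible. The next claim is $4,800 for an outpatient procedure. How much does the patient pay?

Remaining deductible: $150 − $25 = $125.
After the $125 deductible portion, $4,800 − $125 = $4,675 is subject to the copay.
Copay on this service: $100.
Patient responsibility before any cap: $125 + $100 = $225.
Total out-of-pocket so far would be $25 + $225 = $250, below the $500 cap — no reduction.

$225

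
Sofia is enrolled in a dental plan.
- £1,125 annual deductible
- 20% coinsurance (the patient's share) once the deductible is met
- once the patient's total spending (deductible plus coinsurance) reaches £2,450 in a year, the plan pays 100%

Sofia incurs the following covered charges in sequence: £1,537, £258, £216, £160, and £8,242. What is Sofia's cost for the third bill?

Bill 1, £1,537: £1,125 finishes the deductible; £412 goes to coinsurance; coinsurance £412 × 20% = £82.40. Patient pays £1,207.40; OOP now £1,207.40.
Bill 2, £258: deductible met; 20% of £258 = £51.60. Cost to patient: £51.60. OOP to date £1,259.
Bill 3, £216: deductible already satisfied, so patient's share is 20% × £216 = £43.20. Cost to patient: £43.20. OOP to date £1,302.20.

£43.20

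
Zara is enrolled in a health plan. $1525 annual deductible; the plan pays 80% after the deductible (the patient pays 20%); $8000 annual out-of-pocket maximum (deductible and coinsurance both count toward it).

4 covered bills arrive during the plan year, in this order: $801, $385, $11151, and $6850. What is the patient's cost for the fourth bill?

$1370

#1 ($801): all of it applies to the deductible. Cost to patient: $801. OOP to date $801.
#2 ($385): all of it applies to the deductible. Patient pays $385; OOP now $1186.
#3 ($11151): deductible takes $339, $10812 remains; 20% of $10812 = $2162.40. Patient owes $2501.40 (running OOP $3687.40).
#4 ($6850): deductible already satisfied, so patient's share is 20% × $6850 = $1370. Patient pays $1370; OOP now $5057.40.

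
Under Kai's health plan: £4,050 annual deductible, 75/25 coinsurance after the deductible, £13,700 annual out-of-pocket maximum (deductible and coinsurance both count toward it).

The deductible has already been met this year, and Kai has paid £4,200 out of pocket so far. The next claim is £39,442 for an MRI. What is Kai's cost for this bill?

The deductible is already satisfied, so the full bill goes to coinsurance.
Coinsurance: £39,442 × 25% = £9,860.50.
That would bring total out-of-pocket to £14,060.50, past the £13,700 cap. The patient is capped at £13,700 − £4,200 = £9,500 on this claim.

£9,500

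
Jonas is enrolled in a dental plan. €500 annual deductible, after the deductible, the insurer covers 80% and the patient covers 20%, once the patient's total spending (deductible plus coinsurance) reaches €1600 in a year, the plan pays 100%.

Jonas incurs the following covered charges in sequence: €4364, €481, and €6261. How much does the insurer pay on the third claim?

€6030

Claim 1 (€4364): €500 to deductible, leaving €3864; coinsurance €3864 × 20% = €772.80. Patient owes €1272.80 (running OOP €1272.80). Plan pays €4364 − €1272.80 = €3091.20.
Claim 2 (€481): deductible already satisfied, so patient's share is 20% × €481 = €96.20. Patient pays €96.20; OOP now €1369. Insurer: €481 − €96.20 = €384.80.
Claim 3 (€6261): 20% coinsurance on €6261 = €1252.20. OOP would hit €2621.20 > €1600, so the cap limits the patient to €1600 − €1369 = €231. Plan pays €6261 − €231 = €6030.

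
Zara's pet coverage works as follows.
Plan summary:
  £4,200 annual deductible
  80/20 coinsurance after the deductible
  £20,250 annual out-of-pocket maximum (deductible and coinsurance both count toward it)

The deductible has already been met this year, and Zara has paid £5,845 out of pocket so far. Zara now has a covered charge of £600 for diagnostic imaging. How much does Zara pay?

£120

The deductible is already satisfied, so the full bill goes to coinsurance.
20% of £600 = £120 falls to the owner.
Total out-of-pocket so far would be £5,845 + £120 = £5,965, below the £20,250 cap — no reduction.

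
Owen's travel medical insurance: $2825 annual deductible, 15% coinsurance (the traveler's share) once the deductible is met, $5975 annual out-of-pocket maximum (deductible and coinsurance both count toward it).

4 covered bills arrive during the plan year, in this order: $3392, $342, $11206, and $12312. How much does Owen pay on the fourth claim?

$1332.75

Claim 1 — $3392: deductible takes $2825, $567 remains; traveler's 15% is $85.05. Traveler owes $2910.05 (running OOP $2910.05).
Claim 2 — $342: deductible met; 15% of $342 = $51.30. Traveler pays $51.30; OOP now $2961.35.
Claim 3 — $11206: 15% coinsurance on $11206 = $1680.90. Traveler owes $1680.90 (running OOP $4642.25).
Claim 4 — $12312: 15% coinsurance on $12312 = $1846.80. Adding that to $4642.25 gives $6489.05, past the $5975 cap; traveler pays only $5975 − $4642.25 = $1332.75.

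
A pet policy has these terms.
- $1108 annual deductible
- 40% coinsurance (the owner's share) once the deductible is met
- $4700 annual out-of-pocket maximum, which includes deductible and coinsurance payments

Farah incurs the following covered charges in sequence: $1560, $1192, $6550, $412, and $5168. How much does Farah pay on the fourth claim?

$164.80

Claim 1 ($1560): $1108 finishes the deductible; $452 goes to coinsurance; owner's 40% is $180.80. Owner pays $1288.80; OOP now $1288.80.
Claim 2 ($1192): deductible already satisfied, so owner's share is 40% × $1192 = $476.80. Owner pays $476.80; OOP now $1765.60.
Claim 3 ($6550): deductible met; 40% of $6550 = $2620. Cost to owner: $2620. OOP to date $4385.60.
Claim 4 ($412): 40% coinsurance on $412 = $164.80. Cost to owner: $164.80. OOP to date $4550.40.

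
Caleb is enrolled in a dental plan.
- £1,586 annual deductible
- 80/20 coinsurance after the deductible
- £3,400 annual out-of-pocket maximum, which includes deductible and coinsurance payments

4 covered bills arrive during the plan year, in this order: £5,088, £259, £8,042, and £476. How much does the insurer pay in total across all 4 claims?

Claim 1 (£5,088): deductible takes £1,586, £3,502 remains; patient's 20% is £700.40. Cost to patient: £2,286.40. OOP to date £2,286.40. Insurer: £5,088 − £2,286.40 = £2,801.60.
Claim 2 (£259): deductible already satisfied, so patient's share is 20% × £259 = £51.80. Cost to patient: £51.80. OOP to date £2,338.20. Plan pays £259 − £51.80 = £207.20.
Claim 3 (£8,042): 20% coinsurance on £8,042 = £1,608.40. That would push OOP to £3,946.60, over the £3,400 cap, so patient pays £3,400 − £2,338.20 = £1,061.80. Insurer: £8,042 − £1,061.80 = £6,980.20.
Claim 4 (£476): 20% coinsurance on £476 = £95.20. OOP would hit £3,495.20 > £3,400, so the cap limits the patient to £3,400 − £3,400 = £0. Insurer: £476 − £0 = £476.
Insurer total: £2,801.60 + £207.20 + £6,980.20 + £476 = £10,465.

£10,465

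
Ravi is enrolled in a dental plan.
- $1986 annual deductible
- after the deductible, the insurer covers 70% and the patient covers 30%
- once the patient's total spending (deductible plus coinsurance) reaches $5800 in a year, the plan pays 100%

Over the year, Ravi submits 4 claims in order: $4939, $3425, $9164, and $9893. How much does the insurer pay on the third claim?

Bill 1, $4939: deductible takes $1986, $2953 remains; 30% of $2953 = $885.90. Patient pays $2871.90; OOP now $2871.90. Plan pays $4939 − $2871.90 = $2067.10.
Bill 2, $3425: 30% coinsurance on $3425 = $1027.50. Patient owes $1027.50 (running OOP $3899.40). Plan pays $3425 − $1027.50 = $2397.50.
Bill 3, $9164: deductible met; 30% of $9164 = $2749.20. That would push OOP to $6648.60, over the $5800 cap, so patient pays $5800 − $3899.40 = $1900.60. Plan pays $9164 − $1900.60 = $7263.40.

$7263.40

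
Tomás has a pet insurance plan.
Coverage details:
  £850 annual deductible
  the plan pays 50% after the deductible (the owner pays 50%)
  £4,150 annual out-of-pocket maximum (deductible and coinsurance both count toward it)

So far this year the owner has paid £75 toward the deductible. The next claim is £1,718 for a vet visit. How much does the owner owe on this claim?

Remaining deductible: £850 − £75 = £775.
After the £775 deductible portion, £1,718 − £775 = £943 is subject to coinsurance.
Owner's 50% share of £943 is £471.50.
So the owner owes £775 + £471.50 = £1,246.50 before any cap.
Year-to-date out-of-pocket becomes £75 + £1,246.50 = £1,321.50, still under the £4,150 maximum, so no cap applies.

£1,246.50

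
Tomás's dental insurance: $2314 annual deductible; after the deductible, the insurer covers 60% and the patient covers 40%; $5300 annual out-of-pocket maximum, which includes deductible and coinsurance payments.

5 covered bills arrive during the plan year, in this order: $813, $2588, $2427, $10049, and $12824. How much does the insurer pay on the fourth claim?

$8468.60

#1 ($813): entire amount goes to the deductible. Cost to patient: $813. OOP to date $813. Insurer: $813 − $813 = $0.
#2 ($2588): $1501 to deductible, leaving $1087; 40% of $1087 = $434.80. Patient pays $1935.80; OOP now $2748.80. Insurer: $2588 − $1935.80 = $652.20.
#3 ($2427): 40% coinsurance on $2427 = $970.80. Patient pays $970.80; OOP now $3719.60. Insurer: $2427 − $970.80 = $1456.20.
#4 ($10049): deductible met; 40% of $10049 = $4019.60. Adding that to $3719.60 gives $7739.20, past the $5300 cap; patient pays only $5300 − $3719.60 = $1580.40. Insurer: $10049 − $1580.40 = $8468.60.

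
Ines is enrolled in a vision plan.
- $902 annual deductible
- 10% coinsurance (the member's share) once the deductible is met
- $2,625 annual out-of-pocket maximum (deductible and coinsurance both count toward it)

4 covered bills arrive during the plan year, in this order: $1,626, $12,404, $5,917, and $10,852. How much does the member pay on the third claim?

#1 ($1,626): deductible takes $902, $724 remains; member's 10% is $72.40. Cost to member: $974.40. OOP to date $974.40.
#2 ($12,404): deductible met; 10% of $12,404 = $1,240.40. Cost to member: $1,240.40. OOP to date $2,214.80.
#3 ($5,917): 10% coinsurance on $5,917 = $591.70. That would push OOP to $2,806.50, over the $2,625 cap, so member pays $2,625 − $2,214.80 = $410.20.

$410.20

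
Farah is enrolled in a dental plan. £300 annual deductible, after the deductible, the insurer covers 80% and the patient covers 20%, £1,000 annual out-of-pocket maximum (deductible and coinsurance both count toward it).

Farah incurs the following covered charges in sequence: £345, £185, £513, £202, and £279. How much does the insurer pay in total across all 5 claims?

£979.20

Claim 1 (£345): £300 finishes the deductible; £45 goes to coinsurance; coinsurance £45 × 20% = £9. Patient owes £309 (running OOP £309). Plan pays £345 − £309 = £36.
Claim 2 (£185): deductible met; 20% of £185 = £37. Cost to patient: £37. OOP to date £346. Plan pays £185 − £37 = £148.
Claim 3 (£513): deductible met; 20% of £513 = £102.60. Cost to patient: £102.60. OOP to date £448.60. Insurer: £513 − £102.60 = £410.40.
Claim 4 (£202): deductible met; 20% of £202 = £40.40. Patient pays £40.40; OOP now £489. Insurer: £202 − £40.40 = £161.60.
Claim 5 (£279): deductible met; 20% of £279 = £55.80. Cost to patient: £55.80. OOP to date £544.80. Insurer: £279 − £55.80 = £223.20.
Insurer total = bills − patient's total = £1,524 − £544.80 = £979.20.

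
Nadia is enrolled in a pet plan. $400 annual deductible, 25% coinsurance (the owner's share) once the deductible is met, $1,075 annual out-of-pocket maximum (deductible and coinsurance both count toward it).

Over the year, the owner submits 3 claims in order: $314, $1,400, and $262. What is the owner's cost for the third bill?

$65.50

Claim 1 ($314): fully absorbed by the deductible. Cost to owner: $314. OOP to date $314.
Claim 2 ($1,400): $86 finishes the deductible; $1,314 goes to coinsurance; 25% of $1,314 = $328.50. Owner owes $414.50 (running OOP $728.50).
Claim 3 ($262): deductible already satisfied, so owner's share is 25% × $262 = $65.50. Owner owes $65.50 (running OOP $794).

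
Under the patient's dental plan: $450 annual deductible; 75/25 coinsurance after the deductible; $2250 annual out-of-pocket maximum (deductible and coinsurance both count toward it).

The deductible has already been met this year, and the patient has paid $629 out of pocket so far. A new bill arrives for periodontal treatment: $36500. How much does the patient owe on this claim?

$1621

The deductible is already satisfied, so the full bill goes to coinsurance.
Coinsurance: $36500 × 25% = $9125.
Adding $9125 to the $629 already spent would give $9754, which exceeds the $2250 cap; the patient pays just $2250 − $629 = $1621.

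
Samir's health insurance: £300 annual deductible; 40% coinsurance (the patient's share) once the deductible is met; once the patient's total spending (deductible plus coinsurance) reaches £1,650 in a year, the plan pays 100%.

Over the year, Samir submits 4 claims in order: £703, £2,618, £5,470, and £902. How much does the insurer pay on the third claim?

Claim 1 — £703: £300 to deductible, leaving £403; coinsurance £403 × 40% = £161.20. Patient owes £461.20 (running OOP £461.20). Plan pays £703 − £461.20 = £241.80.
Claim 2 — £2,618: deductible already satisfied, so patient's share is 40% × £2,618 = £1,047.20. Patient pays £1,047.20; OOP now £1,508.40. Insurer: £2,618 − £1,047.20 = £1,570.80.
Claim 3 — £5,470: deductible met; 40% of £5,470 = £2,188. Adding that to £1,508.40 gives £3,696.40, past the £1,650 cap; patient pays only £1,650 − £1,508.40 = £141.60. Insurer: £5,470 − £141.60 = £5,328.40.

£5,328.40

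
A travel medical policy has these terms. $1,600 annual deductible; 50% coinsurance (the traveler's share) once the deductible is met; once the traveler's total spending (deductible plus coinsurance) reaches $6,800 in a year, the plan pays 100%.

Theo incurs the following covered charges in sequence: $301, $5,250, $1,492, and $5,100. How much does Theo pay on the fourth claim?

$2,478.50

Claim 1 ($301): entire amount goes to the deductible. Traveler pays $301; OOP now $301.
Claim 2 ($5,250): $1,299 finishes the deductible; $3,951 goes to coinsurance; 50% of $3,951 = $1,975.50. Traveler owes $3,274.50 (running OOP $3,575.50).
Claim 3 ($1,492): 50% coinsurance on $1,492 = $746. Cost to traveler: $746. OOP to date $4,321.50.
Claim 4 ($5,100): deductible already satisfied, so traveler's share is 50% × $5,100 = $2,550. OOP would hit $6,871.50 > $6,800, so the cap limits the traveler to $6,800 − $4,321.50 = $2,478.50.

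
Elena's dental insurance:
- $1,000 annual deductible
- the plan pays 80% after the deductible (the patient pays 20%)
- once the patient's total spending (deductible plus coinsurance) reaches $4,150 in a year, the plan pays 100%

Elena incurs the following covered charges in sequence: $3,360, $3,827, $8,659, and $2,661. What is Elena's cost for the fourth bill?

Claim 1 — $3,360: $1,000 to deductible, leaving $2,360; coinsurance $2,360 × 20% = $472. Patient pays $1,472; OOP now $1,472.
Claim 2 — $3,827: deductible met; 20% of $3,827 = $765.40. Patient owes $765.40 (running OOP $2,237.40).
Claim 3 — $8,659: deductible already satisfied, so patient's share is 20% × $8,659 = $1,731.80. Cost to patient: $1,731.80. OOP to date $3,969.20.
Claim 4 — $2,661: 20% coinsurance on $2,661 = $532.20. That would push OOP to $4,501.40, over the $4,150 cap, so patient pays $4,150 − $3,969.20 = $180.80.

$180.80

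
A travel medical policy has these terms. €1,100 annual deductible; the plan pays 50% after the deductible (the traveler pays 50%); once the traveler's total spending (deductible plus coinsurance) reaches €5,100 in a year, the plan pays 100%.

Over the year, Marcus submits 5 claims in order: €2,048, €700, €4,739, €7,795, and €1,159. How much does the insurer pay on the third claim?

Claim 1 (€2,048): deductible takes €1,100, €948 remains; traveler's 50% is €474. Cost to traveler: €1,574. OOP to date €1,574. Plan pays €2,048 − €1,574 = €474.
Claim 2 (€700): 50% coinsurance on €700 = €350. Cost to traveler: €350. OOP to date €1,924. Insurer: €700 − €350 = €350.
Claim 3 (€4,739): 50% coinsurance on €4,739 = €2,369.50. Cost to traveler: €2,369.50. OOP to date €4,293.50. Insurer: €4,739 − €2,369.50 = €2,369.50.

€2,369.50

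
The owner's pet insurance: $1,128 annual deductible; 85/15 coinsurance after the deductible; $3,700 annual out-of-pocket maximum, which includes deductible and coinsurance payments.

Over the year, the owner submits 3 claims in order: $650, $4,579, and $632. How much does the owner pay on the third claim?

$94.80

#1 ($650): all of it applies to the deductible. Owner pays $650; OOP now $650.
#2 ($4,579): $478 finishes the deductible; $4,101 goes to coinsurance; coinsurance $4,101 × 15% = $615.15. Owner owes $1,093.15 (running OOP $1,743.15).
#3 ($632): 15% coinsurance on $632 = $94.80. Cost to owner: $94.80. OOP to date $1,837.95.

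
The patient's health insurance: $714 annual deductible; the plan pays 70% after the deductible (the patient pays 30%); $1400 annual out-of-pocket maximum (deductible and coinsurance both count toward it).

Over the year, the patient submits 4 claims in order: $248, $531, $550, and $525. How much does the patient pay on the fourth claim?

Claim 1 ($248): fully absorbed by the deductible. Cost to patient: $248. OOP to date $248.
Claim 2 ($531): $466 to deductible, leaving $65; coinsurance $65 × 30% = $19.50. Patient owes $485.50 (running OOP $733.50).
Claim 3 ($550): 30% coinsurance on $550 = $165. Patient pays $165; OOP now $898.50.
Claim 4 ($525): deductible already satisfied, so patient's share is 30% × $525 = $157.50. Patient pays $157.50; OOP now $1056.

$157.50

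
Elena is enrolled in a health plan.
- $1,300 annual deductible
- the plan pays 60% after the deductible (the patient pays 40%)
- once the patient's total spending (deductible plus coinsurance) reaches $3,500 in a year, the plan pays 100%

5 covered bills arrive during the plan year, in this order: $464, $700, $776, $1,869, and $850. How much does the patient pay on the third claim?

#1 ($464): entire amount goes to the deductible. Patient owes $464 (running OOP $464).
#2 ($700): entire amount goes to the deductible. Patient pays $700; OOP now $1,164.
#3 ($776): $136 to deductible, leaving $640; patient's 40% is $256. Cost to patient: $392. OOP to date $1,556.

$392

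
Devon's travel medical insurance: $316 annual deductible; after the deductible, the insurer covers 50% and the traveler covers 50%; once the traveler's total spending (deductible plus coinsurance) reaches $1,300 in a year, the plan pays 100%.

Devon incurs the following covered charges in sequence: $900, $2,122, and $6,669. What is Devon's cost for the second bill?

Claim 1 ($900): $316 finishes the deductible; $584 goes to coinsurance; coinsurance $584 × 50% = $292. Traveler owes $608 (running OOP $608).
Claim 2 ($2,122): deductible met; 50% of $2,122 = $1,061. Adding that to $608 gives $1,669, past the $1,300 cap; traveler pays only $1,300 − $608 = $692.

$692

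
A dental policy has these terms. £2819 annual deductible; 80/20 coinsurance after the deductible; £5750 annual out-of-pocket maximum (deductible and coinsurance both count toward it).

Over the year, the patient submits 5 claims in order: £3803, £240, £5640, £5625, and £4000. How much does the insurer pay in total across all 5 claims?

£13558

Bill 1, £3803: deductible takes £2819, £984 remains; patient's 20% is £196.80. Cost to patient: £3015.80. OOP to date £3015.80. Plan pays £3803 − £3015.80 = £787.20.
Bill 2, £240: 20% coinsurance on £240 = £48. Patient owes £48 (running OOP £3063.80). Insurer: £240 − £48 = £192.
Bill 3, £5640: deductible already satisfied, so patient's share is 20% × £5640 = £1128. Patient pays £1128; OOP now £4191.80. Plan pays £5640 − £1128 = £4512.
Bill 4, £5625: deductible met; 20% of £5625 = £1125. Patient owes £1125 (running OOP £5316.80). Plan pays £5625 − £1125 = £4500.
Bill 5, £4000: 20% coinsurance on £4000 = £800. That would push OOP to £6116.80, over the £5750 cap, so patient pays £5750 − £5316.80 = £433.20. Insurer: £4000 − £433.20 = £3566.80.
Insurer total: £787.20 + £192 + £4512 + £4500 + £3566.80 = £13558.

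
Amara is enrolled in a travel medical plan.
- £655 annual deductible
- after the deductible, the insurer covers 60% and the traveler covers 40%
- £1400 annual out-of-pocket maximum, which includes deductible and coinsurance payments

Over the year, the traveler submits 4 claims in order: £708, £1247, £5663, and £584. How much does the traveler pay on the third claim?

Claim 1 (£708): £655 finishes the deductible; £53 goes to coinsurance; coinsurance £53 × 40% = £21.20. Cost to traveler: £676.20. OOP to date £676.20.
Claim 2 (£1247): deductible already satisfied, so traveler's share is 40% × £1247 = £498.80. Cost to traveler: £498.80. OOP to date £1175.
Claim 3 (£5663): 40% coinsurance on £5663 = £2265.20. OOP would hit £3440.20 > £1400, so the cap limits the traveler to £1400 − £1175 = £225.

£225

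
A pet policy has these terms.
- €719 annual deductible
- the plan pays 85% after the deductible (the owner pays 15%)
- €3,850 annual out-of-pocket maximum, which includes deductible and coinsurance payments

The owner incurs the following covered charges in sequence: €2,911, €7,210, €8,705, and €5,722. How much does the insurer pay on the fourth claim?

Claim 1 (€2,911): €719 to deductible, leaving €2,192; coinsurance €2,192 × 15% = €328.80. Owner owes €1,047.80 (running OOP €1,047.80). Plan pays €2,911 − €1,047.80 = €1,863.20.
Claim 2 (€7,210): deductible already satisfied, so owner's share is 15% × €7,210 = €1,081.50. Owner owes €1,081.50 (running OOP €2,129.30). Plan pays €7,210 − €1,081.50 = €6,128.50.
Claim 3 (€8,705): 15% coinsurance on €8,705 = €1,305.75. Cost to owner: €1,305.75. OOP to date €3,435.05. Plan pays €8,705 − €1,305.75 = €7,399.25.
Claim 4 (€5,722): deductible already satisfied, so owner's share is 15% × €5,722 = €858.30. That would push OOP to €4,293.35, over the €3,850 cap, so owner pays €3,850 − €3,435.05 = €414.95. Plan pays €5,722 − €414.95 = €5,307.05.

€5,307.05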